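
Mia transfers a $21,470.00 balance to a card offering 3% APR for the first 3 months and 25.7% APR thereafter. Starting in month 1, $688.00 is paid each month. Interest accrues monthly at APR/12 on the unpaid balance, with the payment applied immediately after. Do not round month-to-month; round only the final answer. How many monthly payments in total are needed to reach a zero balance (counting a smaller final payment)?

48 months

Promo months 1–3 at r₀ = 3%/12 = 0.0025; months 4+ at r₁ = 25.7%/12 = 0.0214167.
After month 3: iterate B ← B·(1+r₀) − $688.00 for 3 months → $19,562.26.
Then at r₁ with $688.00/mo: n₂ = −ln(1 − r₁·B/P)/ln(1+r₁) ≈ 44.31 → 45 more payments.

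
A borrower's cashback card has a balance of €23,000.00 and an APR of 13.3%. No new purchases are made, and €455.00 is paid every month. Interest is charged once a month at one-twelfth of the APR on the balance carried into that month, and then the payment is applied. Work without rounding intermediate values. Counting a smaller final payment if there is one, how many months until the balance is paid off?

Monthly rate r = 13.3%/12 = 1.10833% = 0.0110833.
Recurrence: B ← B·(1+r) − €455.00.
Month 1: interest €254.92; balance after payment €22,799.92.
Month 2: interest €252.70; balance after payment €22,597.62.
Closed form: n = −ln(1 − rB₀/P)/ln(1+r) = −ln(0.43974)/ln(1.01108) ≈ 74.536, so the balance reaches zero during payment 75.

75 payments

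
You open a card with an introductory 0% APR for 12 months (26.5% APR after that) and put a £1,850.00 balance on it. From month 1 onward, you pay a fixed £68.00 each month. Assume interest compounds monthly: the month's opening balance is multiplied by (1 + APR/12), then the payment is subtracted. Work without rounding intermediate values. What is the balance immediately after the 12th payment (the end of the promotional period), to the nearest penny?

£1,034.00

Promo months 1–12 at r₀ = 0%/12 = 0; months 13+ at r₁ = 26.5%/12 = 0.0220833.
After month 12 (no interest yet): B = £1,850.00 − 12·£68.00 = £1,034.00.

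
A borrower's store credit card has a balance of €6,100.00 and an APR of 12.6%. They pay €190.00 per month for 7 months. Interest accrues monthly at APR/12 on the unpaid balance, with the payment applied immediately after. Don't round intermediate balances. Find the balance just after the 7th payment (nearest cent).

Monthly rate r = 12.6%/12 = 1.05% = 0.0105.
Each month: B ← B·(1+r) − €190.00.
Month 1: interest €64.05; balance after payment €5,974.05.
Month 2: interest €62.73; balance after payment €5,846.78.
Month 3: interest €61.39; balance after payment €5,718.17.
Month 4: interest €60.04; balance after payment €5,588.21.
Month 5: interest €58.68; balance after payment €5,456.89.
Month 6: interest €57.30; balance after payment €5,324.18.
Month 7: interest €55.90; balance after payment €5,190.09.

€5,190.09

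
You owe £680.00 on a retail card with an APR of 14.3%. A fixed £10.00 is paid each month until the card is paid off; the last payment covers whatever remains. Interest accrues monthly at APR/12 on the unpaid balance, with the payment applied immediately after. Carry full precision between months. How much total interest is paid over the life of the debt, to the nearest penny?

£723.40

Monthly rate r = 14.3%/12 = 1.19167% = 0.0119167.
Payoff takes n = ⌈−ln(1 − rB₀/P)/ln(1+r)⌉ = ⌈140.339⌉ = 141 payments; the last is £3.40.
Total paid = 140·£10.00 + £3.40 = £1,403.40.
Total interest = total paid − principal = £1,403.40 − £680.00 = £723.40.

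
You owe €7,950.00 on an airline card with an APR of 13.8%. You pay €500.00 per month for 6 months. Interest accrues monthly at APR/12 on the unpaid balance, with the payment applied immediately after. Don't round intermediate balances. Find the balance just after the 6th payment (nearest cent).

Monthly rate r = 13.8%/12 = 1.15% = 0.0115.
Each month: B ← B·(1+r) − €500.00.
Month 1: interest €91.42; balance after payment €7,541.43.
Month 2: interest €86.73; balance after payment €7,128.15.
Month 3: interest €81.97; balance after payment €6,710.13.
Month 4: interest €77.17; balance after payment €6,287.29.
Month 5: interest €72.30; balance after payment €5,859.60.
Month 6: interest €67.39; balance after payment €5,426.98.

€5,426.98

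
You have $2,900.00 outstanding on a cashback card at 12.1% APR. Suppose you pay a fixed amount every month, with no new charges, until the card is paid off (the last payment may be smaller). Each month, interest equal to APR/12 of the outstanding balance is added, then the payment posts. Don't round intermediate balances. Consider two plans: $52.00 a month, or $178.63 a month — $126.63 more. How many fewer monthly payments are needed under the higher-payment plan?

Monthly rate r = 12.1%/12 = 1.00833% = 0.0100833.
At $52.00/mo: n = ⌈−ln(1 − rB₀/P)/ln(1+r)⌉ = 83 payments (last $18.82); total interest = total paid − $2,900.00 = $1,382.82.
At $178.63/mo: 18 payments (last $146.29); total interest $283.00.
Payments saved = 83 − 18 = 65.

65 fewer payments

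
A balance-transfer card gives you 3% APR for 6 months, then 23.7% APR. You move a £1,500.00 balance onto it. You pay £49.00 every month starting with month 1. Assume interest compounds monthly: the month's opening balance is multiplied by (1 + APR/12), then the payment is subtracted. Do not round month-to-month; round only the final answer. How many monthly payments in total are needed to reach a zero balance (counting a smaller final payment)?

41 payments

Promo months 1–6 at r₀ = 3%/12 = 0.0025; months 7+ at r₁ = 23.7%/12 = 0.01975.
After month 6: iterate B ← B·(1+r₀) − £49.00 for 6 months → £1,226.80.
Then at r₁ with £49.00/mo: n₂ = −ln(1 − r₁·B/P)/ln(1+r₁) ≈ 34.88 → 35 more payments.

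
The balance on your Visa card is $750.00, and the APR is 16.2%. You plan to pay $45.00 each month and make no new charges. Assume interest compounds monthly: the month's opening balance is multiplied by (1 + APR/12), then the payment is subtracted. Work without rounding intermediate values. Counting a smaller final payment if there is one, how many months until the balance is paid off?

20 payments

Monthly rate r = 16.2%/12 = 1.35% = 0.0135.
Recurrence: B ← B·(1+r) − $45.00.
Month 1: interest $10.12; balance after payment $715.12.
Month 2: interest $9.65; balance after payment $679.78.
Closed form: n = −ln(1 − rB₀/P)/ln(1+r) = −ln(0.775)/ln(1.0135) ≈ 19.008, so the balance reaches zero during payment 20.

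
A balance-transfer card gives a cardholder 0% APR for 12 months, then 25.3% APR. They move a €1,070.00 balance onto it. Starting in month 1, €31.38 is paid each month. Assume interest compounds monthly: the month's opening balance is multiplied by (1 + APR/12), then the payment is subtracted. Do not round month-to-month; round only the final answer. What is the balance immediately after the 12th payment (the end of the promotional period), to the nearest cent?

Promo months 1–12 at r₀ = 0%/12 = 0; months 13+ at r₁ = 25.3%/12 = 0.0210833.
After month 12 (no interest yet): B = €1,070.00 − 12·€31.38 = €693.44.

€693.44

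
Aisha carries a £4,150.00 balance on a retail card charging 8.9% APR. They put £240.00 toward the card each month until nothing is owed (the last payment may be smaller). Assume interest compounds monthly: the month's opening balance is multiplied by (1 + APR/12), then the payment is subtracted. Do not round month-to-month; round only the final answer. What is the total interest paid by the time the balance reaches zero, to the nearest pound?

Monthly rate r = 8.9%/12 = 0.741667% = 0.00741667.
Payoff takes n = ⌈−ln(1 − rB₀/P)/ln(1+r)⌉ = ⌈18.574⌉ = 19 payments; the last is £137.97.
Total paid = 18·£240.00 + £137.97 = £4,457.97.
Total interest = total paid − principal = £4,457.97 − £4,150.00 = £307.97.

£308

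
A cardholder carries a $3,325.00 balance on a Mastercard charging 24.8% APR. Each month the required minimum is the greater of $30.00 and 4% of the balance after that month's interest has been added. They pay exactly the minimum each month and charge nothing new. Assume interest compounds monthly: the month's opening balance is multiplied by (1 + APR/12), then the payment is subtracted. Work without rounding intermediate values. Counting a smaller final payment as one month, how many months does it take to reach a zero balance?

Monthly rate r = 24.8%/12 = 2.06667% = 0.0206667.
While 4% of the post-interest balance exceeds $30.00, each month B ← (B·(1+r))·(1 − 0.04), i.e. B shrinks by the factor (1+r)·0.96 = 0.97984.
This holds for months 1–75. Entering month 76 the balance is $721.82; 4% of the post-interest balance is now below $30.00, so the flat $30.00 minimum applies from here.
From month 76 a fixed $30.00 at rate r clears $721.82 in 34 more payments. Total: 75 + 34 = 109 months.

109 months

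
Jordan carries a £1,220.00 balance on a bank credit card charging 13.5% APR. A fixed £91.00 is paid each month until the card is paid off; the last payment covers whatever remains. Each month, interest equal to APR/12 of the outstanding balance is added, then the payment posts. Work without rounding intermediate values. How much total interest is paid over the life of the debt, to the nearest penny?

Monthly rate r = 13.5%/12 = 1.125% = 0.01125.
Payoff takes n = ⌈−ln(1 − rB₀/P)/ln(1+r)⌉ = ⌈14.614⌉ = 15 payments; the last is £55.99.
Total paid = 14·£91.00 + £55.99 = £1,329.99.
Total interest = total paid − principal = £1,329.99 − £1,220.00 = £109.99.

£109.99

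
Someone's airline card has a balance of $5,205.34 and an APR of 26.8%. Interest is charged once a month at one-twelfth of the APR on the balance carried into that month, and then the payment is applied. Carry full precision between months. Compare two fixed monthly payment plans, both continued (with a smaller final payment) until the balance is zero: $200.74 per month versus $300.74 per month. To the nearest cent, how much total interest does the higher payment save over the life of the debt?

$1,211.55

Monthly rate r = 26.8%/12 = 2.23333% = 0.0223333.
At $200.74/mo: n = ⌈−ln(1 − rB₀/P)/ln(1+r)⌉ = 40 payments (last $36.61); total interest = total paid − $5,205.34 = $2,660.13.
At $300.74/mo: 23 payments (last $37.64); total interest $1,448.58.
Interest saved = $2,660.13 − $1,448.58 = $1,211.55.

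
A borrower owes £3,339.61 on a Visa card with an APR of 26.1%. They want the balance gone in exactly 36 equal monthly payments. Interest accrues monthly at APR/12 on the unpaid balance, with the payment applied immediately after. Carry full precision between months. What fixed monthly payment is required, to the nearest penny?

Monthly rate r = 26.1%/12 = 2.175% = 0.02175.
Level-payment amortization: P = B₀·r / (1 − (1+r)^(−n)) = 3339.61·0.02175 / (1 − 1.02175^(−36)).
Denominator 1 − (1+r)^(−36) = 0.539114834.
P = 72.6365 / 0.539114834 ≈ 134.73.

£134.73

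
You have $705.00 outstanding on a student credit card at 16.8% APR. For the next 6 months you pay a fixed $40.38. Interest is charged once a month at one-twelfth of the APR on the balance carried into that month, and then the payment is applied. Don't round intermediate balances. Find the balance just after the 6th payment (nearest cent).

$515.41

Monthly rate r = 16.8%/12 = 1.4% = 0.014.
Each month: B ← B·(1+r) − $40.38.
Month 1: interest $9.87; balance after payment $674.49.
Month 2: interest $9.44; balance after payment $643.55.
Month 3: interest $9.01; balance after payment $612.18.
Month 4: interest $8.57; balance after payment $580.37.
Month 5: interest $8.13; balance after payment $548.12.
Month 6: interest $7.67; balance after payment $515.41.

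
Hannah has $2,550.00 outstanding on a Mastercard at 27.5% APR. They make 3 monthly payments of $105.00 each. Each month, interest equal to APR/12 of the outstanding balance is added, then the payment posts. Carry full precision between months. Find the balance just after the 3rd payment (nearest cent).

$2,407.09

Monthly rate r = 27.5%/12 = 2.29167% = 0.0229167.
Each month: B ← B·(1+r) − $105.00.
Month 1: interest $58.44; balance after payment $2,503.44.
Month 2: interest $57.37; balance after payment $2,455.81.
Month 3: interest $56.28; balance after payment $2,407.09.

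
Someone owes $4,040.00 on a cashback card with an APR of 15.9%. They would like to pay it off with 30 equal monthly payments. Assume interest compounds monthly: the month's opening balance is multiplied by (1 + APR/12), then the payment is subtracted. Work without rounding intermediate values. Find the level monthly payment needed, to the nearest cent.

Monthly rate r = 15.9%/12 = 1.325% = 0.01325.
Level-payment amortization: P = B₀·r / (1 − (1+r)^(−n)) = 4040.00·0.01325 / (1 − 1.01325^(−30)).
Denominator 1 − (1+r)^(−30) = 0.32624558.
P = 53.53 / 0.32624558 ≈ 164.08.

$164.08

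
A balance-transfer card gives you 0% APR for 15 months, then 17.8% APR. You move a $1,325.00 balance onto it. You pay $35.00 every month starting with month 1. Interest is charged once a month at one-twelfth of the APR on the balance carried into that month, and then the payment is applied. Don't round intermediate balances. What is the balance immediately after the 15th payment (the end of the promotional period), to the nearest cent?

Promo months 1–15 at r₀ = 0%/12 = 0; months 16+ at r₁ = 17.8%/12 = 0.0148333.
After month 15 (no interest yet): B = $1,325.00 − 15·$35.00 = $800.00.

$800.00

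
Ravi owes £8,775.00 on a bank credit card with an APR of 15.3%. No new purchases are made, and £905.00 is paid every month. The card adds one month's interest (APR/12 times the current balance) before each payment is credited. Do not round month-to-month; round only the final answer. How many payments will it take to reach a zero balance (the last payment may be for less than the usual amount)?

11 payments

Monthly rate r = 15.3%/12 = 1.275% = 0.01275.
Recurrence: B ← B·(1+r) − £905.00.
Month 1: interest £111.88; balance after payment £7,981.88.
Month 2: interest £101.77; balance after payment £7,178.65.
Closed form: n = −ln(1 − rB₀/P)/ln(1+r) = −ln(0.87637)/ln(1.01275) ≈ 10.416, so the balance reaches zero during payment 11.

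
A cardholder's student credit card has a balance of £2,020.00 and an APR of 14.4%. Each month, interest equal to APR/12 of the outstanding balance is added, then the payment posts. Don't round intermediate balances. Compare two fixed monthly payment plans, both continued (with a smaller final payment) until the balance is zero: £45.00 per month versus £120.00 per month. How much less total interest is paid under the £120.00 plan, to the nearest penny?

£648.50

Monthly rate r = 14.4%/12 = 1.2% = 0.012.
At £45.00/mo: n = ⌈−ln(1 − rB₀/P)/ln(1+r)⌉ = 65 payments (last £38.53); total interest = total paid − £2,020.00 = £898.53.
At £120.00/mo: 19 payments (last £110.03); total interest £250.03.
Interest saved = £898.53 − £250.03 = £648.50.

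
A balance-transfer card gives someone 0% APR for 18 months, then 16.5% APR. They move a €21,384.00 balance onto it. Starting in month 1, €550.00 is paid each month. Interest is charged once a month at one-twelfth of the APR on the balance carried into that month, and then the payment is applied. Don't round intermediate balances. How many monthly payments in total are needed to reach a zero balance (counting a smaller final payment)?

Promo months 1–18 at r₀ = 0%/12 = 0; months 19+ at r₁ = 16.5%/12 = 0.01375.
After month 18 (no interest yet): B = €21,384.00 − 18·€550.00 = €11,484.00.
Then at r₁ with €550.00/mo: n₂ = −ln(1 − r₁·B/P)/ln(1+r₁) ≈ 24.78 → 25 more payments.

43 payments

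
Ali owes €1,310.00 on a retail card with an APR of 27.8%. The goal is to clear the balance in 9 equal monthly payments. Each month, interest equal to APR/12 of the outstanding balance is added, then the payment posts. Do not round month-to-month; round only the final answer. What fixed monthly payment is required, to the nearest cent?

€162.93

Monthly rate r = 27.8%/12 = 2.31667% = 0.0231667.
Level-payment amortization: P = B₀·r / (1 − (1+r)^(−n)) = 1310.00·0.0231667 / (1 − 1.02317^(−9)).
Denominator 1 − (1+r)^(−9) = 0.18626583.
P = 30.3483 / 0.18626583 ≈ 162.93.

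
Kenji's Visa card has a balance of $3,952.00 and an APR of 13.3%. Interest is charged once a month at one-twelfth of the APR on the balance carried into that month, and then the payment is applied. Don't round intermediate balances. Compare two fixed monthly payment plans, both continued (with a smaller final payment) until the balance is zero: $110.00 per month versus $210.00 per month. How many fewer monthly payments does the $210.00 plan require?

25 fewer payments

Monthly rate r = 13.3%/12 = 1.10833% = 0.0110833.
At $110.00/mo: n = ⌈−ln(1 − rB₀/P)/ln(1+r)⌉ = 47 payments (last $7.94); total interest = total paid − $3,952.00 = $1,115.94.
At $210.00/mo: 22 payments (last $46.96); total interest $504.96.
Payments saved = 47 − 22 = 25.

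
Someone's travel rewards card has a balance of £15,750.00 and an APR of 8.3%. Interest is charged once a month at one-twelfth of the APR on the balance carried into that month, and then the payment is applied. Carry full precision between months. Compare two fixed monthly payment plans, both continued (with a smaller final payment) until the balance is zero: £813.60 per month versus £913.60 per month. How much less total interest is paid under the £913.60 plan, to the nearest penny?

Monthly rate r = 8.3%/12 = 0.691667% = 0.00691667.
At £813.60/mo: n = ⌈−ln(1 − rB₀/P)/ln(1+r)⌉ = 21 payments (last £695.90); total interest = total paid − £15,750.00 = £1,217.90.
At £913.60/mo: 19 payments (last £384.94); total interest £1,079.74.
Interest saved = £1,217.90 − £1,079.74 = £138.16.

£138.16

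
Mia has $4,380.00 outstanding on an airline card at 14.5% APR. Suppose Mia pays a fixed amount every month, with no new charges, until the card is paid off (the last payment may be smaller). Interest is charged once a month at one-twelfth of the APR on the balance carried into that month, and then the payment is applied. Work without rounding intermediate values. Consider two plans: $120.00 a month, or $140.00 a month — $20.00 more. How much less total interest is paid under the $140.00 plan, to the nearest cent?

$276.34

Monthly rate r = 14.5%/12 = 1.20833% = 0.0120833.
At $120.00/mo: n = ⌈−ln(1 − rB₀/P)/ln(1+r)⌉ = 49 payments (last $51.70); total interest = total paid − $4,380.00 = $1,431.70.
At $140.00/mo: 40 payments (last $75.36); total interest $1,155.36.
Interest saved = $1,431.70 − $1,155.36 = $276.34.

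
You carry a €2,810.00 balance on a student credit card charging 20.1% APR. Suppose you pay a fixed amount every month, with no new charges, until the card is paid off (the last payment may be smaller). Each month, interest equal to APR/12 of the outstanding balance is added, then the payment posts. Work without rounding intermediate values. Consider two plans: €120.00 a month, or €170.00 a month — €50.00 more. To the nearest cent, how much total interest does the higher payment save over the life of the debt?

Monthly rate r = 20.1%/12 = 1.675% = 0.01675.
At €120.00/mo: n = ⌈−ln(1 − rB₀/P)/ln(1+r)⌉ = 30 payments (last €117.27); total interest = total paid − €2,810.00 = €787.27.
At €170.00/mo: 20 payments (last €87.84); total interest €507.84.
Interest saved = €787.27 − €507.84 = €279.43.

€279.43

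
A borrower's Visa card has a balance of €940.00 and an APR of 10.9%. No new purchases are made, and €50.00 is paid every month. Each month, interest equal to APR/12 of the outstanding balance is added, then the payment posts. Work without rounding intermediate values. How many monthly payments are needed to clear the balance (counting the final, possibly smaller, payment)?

21 payments

Monthly rate r = 10.9%/12 = 0.908333% = 0.00908333.
Recurrence: B ← B·(1+r) − €50.00.
Month 1: interest €8.54; balance after payment €898.54.
Month 2: interest €8.16; balance after payment €856.70.
Closed form: n = −ln(1 − rB₀/P)/ln(1+r) = −ln(0.82923)/ln(1.00908) ≈ 20.709, so the balance reaches zero during payment 21.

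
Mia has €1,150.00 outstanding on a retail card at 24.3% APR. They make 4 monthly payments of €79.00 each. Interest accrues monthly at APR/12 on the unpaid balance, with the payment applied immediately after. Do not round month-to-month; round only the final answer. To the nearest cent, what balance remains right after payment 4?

Monthly rate r = 24.3%/12 = 2.025% = 0.02025.
Each month: B ← B·(1+r) − €79.00.
Month 1: interest €23.29; balance after payment €1,094.29.
Month 2: interest €22.16; balance after payment €1,037.45.
Month 3: interest €21.01; balance after payment €979.46.
Month 4: interest €19.83; balance after payment €920.29.

€920.29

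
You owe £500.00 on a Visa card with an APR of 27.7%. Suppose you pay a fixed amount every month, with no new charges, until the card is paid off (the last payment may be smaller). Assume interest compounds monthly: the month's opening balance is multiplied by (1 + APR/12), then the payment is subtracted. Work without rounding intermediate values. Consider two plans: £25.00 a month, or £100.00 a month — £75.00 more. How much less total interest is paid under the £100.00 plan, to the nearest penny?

£140.78

Monthly rate r = 27.7%/12 = 2.30833% = 0.0230833.
At £25.00/mo: n = ⌈−ln(1 − rB₀/P)/ln(1+r)⌉ = 28 payments (last £3.44); total interest = total paid − £500.00 = £178.44.
At £100.00/mo: 6 payments (last £37.66); total interest £37.66.
Interest saved = £178.44 − £37.66 = £140.78.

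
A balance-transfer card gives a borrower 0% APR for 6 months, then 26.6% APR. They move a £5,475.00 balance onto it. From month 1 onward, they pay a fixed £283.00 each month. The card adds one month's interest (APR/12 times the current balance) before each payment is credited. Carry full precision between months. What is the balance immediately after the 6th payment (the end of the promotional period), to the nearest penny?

Promo months 1–6 at r₀ = 0%/12 = 0; months 7+ at r₁ = 26.6%/12 = 0.0221667.
After month 6 (no interest yet): B = £5,475.00 − 6·£283.00 = £3,777.00.

£3,777.00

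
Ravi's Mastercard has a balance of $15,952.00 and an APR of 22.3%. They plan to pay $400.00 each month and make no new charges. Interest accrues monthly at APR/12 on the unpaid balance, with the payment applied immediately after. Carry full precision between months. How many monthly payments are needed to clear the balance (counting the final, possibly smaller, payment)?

74 payments

Monthly rate r = 22.3%/12 = 1.85833% = 0.0185833.
Recurrence: B ← B·(1+r) − $400.00.
Month 1: interest $296.44; balance after payment $15,848.44.
Month 2: interest $294.52; balance after payment $15,742.96.
Closed form: n = −ln(1 − rB₀/P)/ln(1+r) = −ln(0.2589)/ln(1.01858) ≈ 73.391, so the balance reaches zero during payment 74.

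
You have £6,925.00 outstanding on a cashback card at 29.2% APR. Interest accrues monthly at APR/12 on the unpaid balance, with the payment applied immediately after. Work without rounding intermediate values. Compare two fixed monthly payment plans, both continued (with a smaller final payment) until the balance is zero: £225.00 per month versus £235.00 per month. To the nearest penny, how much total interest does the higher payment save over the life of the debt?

Monthly rate r = 29.2%/12 = 2.43333% = 0.0243333.
At £225.00/mo: n = ⌈−ln(1 − rB₀/P)/ln(1+r)⌉ = 58 payments (last £109.36); total interest = total paid − £6,925.00 = £6,009.36.
At £235.00/mo: 53 payments (last £121.18); total interest £5,416.18.
Interest saved = £6,009.36 − £5,416.18 = £593.18.

£593.18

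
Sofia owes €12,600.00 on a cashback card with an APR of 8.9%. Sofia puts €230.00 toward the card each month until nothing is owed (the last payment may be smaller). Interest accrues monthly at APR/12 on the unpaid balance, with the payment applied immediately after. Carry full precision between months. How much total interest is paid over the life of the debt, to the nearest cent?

Monthly rate r = 8.9%/12 = 0.741667% = 0.00741667.
Payoff takes n = ⌈−ln(1 − rB₀/P)/ln(1+r)⌉ = ⌈70.560⌉ = 71 payments; the last is €129.00.
Total paid = 70·€230.00 + €129.00 = €16,229.00.
Total interest = total paid − principal = €16,229.00 − €12,600.00 = €3,629.00.

€3,629.00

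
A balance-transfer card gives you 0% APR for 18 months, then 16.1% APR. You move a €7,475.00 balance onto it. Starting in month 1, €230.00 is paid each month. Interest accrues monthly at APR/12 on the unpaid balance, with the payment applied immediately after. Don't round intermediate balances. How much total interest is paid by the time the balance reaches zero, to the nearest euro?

€399

Promo months 1–18 at r₀ = 0%/12 = 0; months 19+ at r₁ = 16.1%/12 = 0.0134167.
After month 18 (no interest yet): B = €7,475.00 − 18·€230.00 = €3,335.00.
Then at r₁ with €230.00/mo: n₂ = −ln(1 − r₁·B/P)/ln(1+r₁) ≈ 16.23 → 17 more payments.
Total paid = 34·€230.00 + €53.85 = €7,873.85; interest = €7,873.85 − €7,475.00 = €398.85.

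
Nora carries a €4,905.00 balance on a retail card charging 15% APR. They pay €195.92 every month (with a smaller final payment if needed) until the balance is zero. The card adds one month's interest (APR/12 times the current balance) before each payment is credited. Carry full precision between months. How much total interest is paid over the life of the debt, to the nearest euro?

Monthly rate r = 15%/12 = 1.25% = 0.0125.
Payoff takes n = ⌈−ln(1 − rB₀/P)/ln(1+r)⌉ = ⌈30.215⌉ = 31 payments; the last is €42.28.
Total paid = 30·€195.92 + €42.28 = €5,919.88.
Total interest = total paid − principal = €5,919.88 − €4,905.00 = €1,014.88.

€1,015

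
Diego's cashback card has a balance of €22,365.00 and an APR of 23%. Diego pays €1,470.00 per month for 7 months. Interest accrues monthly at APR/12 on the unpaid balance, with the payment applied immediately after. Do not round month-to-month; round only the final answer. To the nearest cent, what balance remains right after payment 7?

€14,642.85

Monthly rate r = 23%/12 = 1.91667% = 0.0191667.
Each month: B ← B·(1+r) − €1,470.00.
Month 1: interest €428.66; balance after payment €21,323.66.
Month 2: interest €408.70; balance after payment €20,262.37.
Month 3: interest €388.36; balance after payment €19,180.73.
Month 4: interest €367.63; balance after payment €18,078.36.
Month 5: interest €346.50; balance after payment €16,954.86.
Month 6: interest €324.97; balance after payment €15,809.83.
Month 7: interest €303.02; balance after payment €14,642.85.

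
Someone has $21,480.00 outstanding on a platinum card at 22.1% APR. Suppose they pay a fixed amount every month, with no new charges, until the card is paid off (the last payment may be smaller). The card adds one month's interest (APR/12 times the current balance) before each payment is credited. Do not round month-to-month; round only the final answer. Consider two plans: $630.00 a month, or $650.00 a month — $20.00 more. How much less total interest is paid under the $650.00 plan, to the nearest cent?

Monthly rate r = 22.1%/12 = 1.84167% = 0.0184167.
At $630.00/mo: n = ⌈−ln(1 − rB₀/P)/ln(1+r)⌉ = 55 payments (last $111.13); total interest = total paid − $21,480.00 = $12,651.13.
At $650.00/mo: 52 payments (last $262.13); total interest $11,932.13.
Interest saved = $12,651.13 − $11,932.13 = $719.00.

$719.00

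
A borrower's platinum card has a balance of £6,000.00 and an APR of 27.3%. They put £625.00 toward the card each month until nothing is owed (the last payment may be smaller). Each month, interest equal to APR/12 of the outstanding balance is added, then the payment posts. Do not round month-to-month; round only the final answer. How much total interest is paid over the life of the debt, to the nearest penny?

£846.59

Monthly rate r = 27.3%/12 = 2.275% = 0.02275.
Payoff takes n = ⌈−ln(1 − rB₀/P)/ln(1+r)⌉ = ⌈10.954⌉ = 11 payments; the last is £596.59.
Total paid = 10·£625.00 + £596.59 = £6,846.59.
Total interest = total paid − principal = £6,846.59 − £6,000.00 = £846.59.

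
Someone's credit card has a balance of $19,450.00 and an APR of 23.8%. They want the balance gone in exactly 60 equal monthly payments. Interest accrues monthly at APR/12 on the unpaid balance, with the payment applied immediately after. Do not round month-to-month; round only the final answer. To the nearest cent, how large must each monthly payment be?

Monthly rate r = 23.8%/12 = 1.98333% = 0.0198333.
Level-payment amortization: P = B₀·r / (1 − (1+r)^(−n)) = 19450.00·0.0198333 / (1 − 1.01983^(−60)).
Denominator 1 − (1+r)^(−60) = 0.69221473.
P = 385.758 / 0.69221473 ≈ 557.28.

$557.28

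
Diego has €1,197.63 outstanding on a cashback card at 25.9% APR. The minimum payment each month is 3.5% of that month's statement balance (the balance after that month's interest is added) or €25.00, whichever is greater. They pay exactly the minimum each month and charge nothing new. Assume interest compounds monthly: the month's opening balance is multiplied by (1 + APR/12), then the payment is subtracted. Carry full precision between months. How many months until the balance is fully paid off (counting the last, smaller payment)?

82 months

Monthly rate r = 25.9%/12 = 2.15833% = 0.0215833.
While 3.5% of the post-interest balance exceeds €25.00, each month B ← (B·(1+r))·(1 − 0.035), i.e. B shrinks by the factor (1+r)·0.965 = 0.98583.
This holds for months 1–38. Entering month 39 the balance is €696.25; 3.5% of the post-interest balance is now below €25.00, so the flat €25.00 minimum applies from here.
From month 39 a fixed €25.00 at rate r clears €696.25 in 44 more payments. Total: 38 + 44 = 82 months.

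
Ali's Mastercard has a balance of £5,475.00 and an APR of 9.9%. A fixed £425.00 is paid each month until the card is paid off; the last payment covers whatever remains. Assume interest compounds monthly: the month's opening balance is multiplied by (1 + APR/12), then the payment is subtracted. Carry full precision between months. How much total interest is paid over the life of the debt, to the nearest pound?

£338

Monthly rate r = 9.9%/12 = 0.825% = 0.00825.
Payoff takes n = ⌈−ln(1 − rB₀/P)/ln(1+r)⌉ = ⌈13.676⌉ = 14 payments; the last is £287.58.
Total paid = 13·£425.00 + £287.58 = £5,812.58.
Total interest = total paid − principal = £5,812.58 − £5,475.00 = £337.58.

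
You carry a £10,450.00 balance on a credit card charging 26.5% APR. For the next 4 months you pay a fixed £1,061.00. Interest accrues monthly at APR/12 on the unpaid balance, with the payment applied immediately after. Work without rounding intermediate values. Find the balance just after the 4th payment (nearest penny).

£7,017.45

Monthly rate r = 26.5%/12 = 2.20833% = 0.0220833.
Each month: B ← B·(1+r) − £1,061.00.
Month 1: interest £230.77; balance after payment £9,619.77.
Month 2: interest £212.44; balance after payment £8,771.21.
Month 3: interest £193.70; balance after payment £7,903.90.
Month 4: interest £174.54; balance after payment £7,017.45.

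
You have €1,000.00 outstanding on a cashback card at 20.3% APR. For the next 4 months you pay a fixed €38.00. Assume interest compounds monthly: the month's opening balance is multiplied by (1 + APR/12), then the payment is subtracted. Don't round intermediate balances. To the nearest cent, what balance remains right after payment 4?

Monthly rate r = 20.3%/12 = 1.69167% = 0.0169167.
Each month: B ← B·(1+r) − €38.00.
Month 1: interest €16.92; balance after payment €978.92.
Month 2: interest €16.56; balance after payment €957.48.
Month 3: interest €16.20; balance after payment €935.67.
Month 4: interest €15.83; balance after payment €913.50.

€913.50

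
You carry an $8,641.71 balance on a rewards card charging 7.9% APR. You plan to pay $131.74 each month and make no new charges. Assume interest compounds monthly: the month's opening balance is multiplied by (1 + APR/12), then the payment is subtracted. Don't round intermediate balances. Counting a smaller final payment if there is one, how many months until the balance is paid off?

Monthly rate r = 7.9%/12 = 0.658333% = 0.00658333.
Recurrence: B ← B·(1+r) − $131.74.
Month 1: interest $56.89; balance after payment $8,566.86.
Month 2: interest $56.40; balance after payment $8,491.52.
Closed form: n = −ln(1 − rB₀/P)/ln(1+r) = −ln(0.56816)/ln(1.00658) ≈ 86.160, so the balance reaches zero during payment 87.

87 payments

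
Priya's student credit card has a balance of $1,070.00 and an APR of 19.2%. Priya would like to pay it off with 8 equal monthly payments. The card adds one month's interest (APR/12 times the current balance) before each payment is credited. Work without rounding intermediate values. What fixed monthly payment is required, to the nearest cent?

$143.56

Monthly rate r = 19.2%/12 = 1.6% = 0.016.
Level-payment amortization: P = B₀·r / (1 − (1+r)^(−n)) = 1070.00·0.016 / (1 − 1.016^(−8)).
Denominator 1 − (1+r)^(−8) = 0.119254696.
P = 17.12 / 0.119254696 ≈ 143.56.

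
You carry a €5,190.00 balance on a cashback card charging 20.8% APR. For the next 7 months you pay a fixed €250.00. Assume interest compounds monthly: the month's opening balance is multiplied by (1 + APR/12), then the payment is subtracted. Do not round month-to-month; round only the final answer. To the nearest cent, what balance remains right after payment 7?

€4,009.75

Monthly rate r = 20.8%/12 = 1.73333% = 0.0173333.
Each month: B ← B·(1+r) − €250.00.
Month 1: interest €89.96; balance after payment €5,029.96.
Month 2: interest €87.19; balance after payment €4,867.15.
Month 3: interest €84.36; balance after payment €4,701.51.
Month 4: interest €81.49; balance after payment €4,533.00.
Month 5: interest €78.57; balance after payment €4,361.57.
Month 6: interest €75.60; balance after payment €4,187.18.
Month 7: interest €72.58; balance after payment €4,009.75.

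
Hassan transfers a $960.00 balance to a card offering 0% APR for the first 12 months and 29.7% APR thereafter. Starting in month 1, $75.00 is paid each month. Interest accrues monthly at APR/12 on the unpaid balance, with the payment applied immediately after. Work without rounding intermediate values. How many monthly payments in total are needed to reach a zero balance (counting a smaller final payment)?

Promo months 1–12 at r₀ = 0%/12 = 0; months 13+ at r₁ = 29.7%/12 = 0.02475.
After month 12 (no interest yet): B = $960.00 − 12·$75.00 = $60.00.
Then at r₁ with $75.00/mo: n₂ = −ln(1 − r₁·B/P)/ln(1+r₁) ≈ 0.82 → 1 more payments.

13 payments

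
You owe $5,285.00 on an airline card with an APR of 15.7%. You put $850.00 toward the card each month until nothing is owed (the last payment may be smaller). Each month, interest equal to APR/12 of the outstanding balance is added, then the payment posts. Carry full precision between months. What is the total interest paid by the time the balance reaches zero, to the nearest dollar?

$265

Monthly rate r = 15.7%/12 = 1.30833% = 0.0130833.
Payoff takes n = ⌈−ln(1 − rB₀/P)/ln(1+r)⌉ = ⌈6.527⌉ = 7 payments; the last is $449.74.
Total paid = 6·$850.00 + $449.74 = $5,549.74.
Total interest = total paid − principal = $5,549.74 − $5,285.00 = $264.74.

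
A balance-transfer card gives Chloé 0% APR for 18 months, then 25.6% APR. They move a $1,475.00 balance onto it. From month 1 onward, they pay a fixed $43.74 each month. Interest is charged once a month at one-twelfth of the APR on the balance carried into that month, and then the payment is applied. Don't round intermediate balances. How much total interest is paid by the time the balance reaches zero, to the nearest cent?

Promo months 1–18 at r₀ = 0%/12 = 0; months 19+ at r₁ = 25.6%/12 = 0.0213333.
After month 18 (no interest yet): B = $1,475.00 − 18·$43.74 = $687.68.
Then at r₁ with $43.74/mo: n₂ = −ln(1 − r₁·B/P)/ln(1+r₁) ≈ 19.36 → 20 more payments.
Total paid = 37·$43.74 + $15.65 = $1,634.03; interest = $1,634.03 − $1,475.00 = $159.03.

$159.03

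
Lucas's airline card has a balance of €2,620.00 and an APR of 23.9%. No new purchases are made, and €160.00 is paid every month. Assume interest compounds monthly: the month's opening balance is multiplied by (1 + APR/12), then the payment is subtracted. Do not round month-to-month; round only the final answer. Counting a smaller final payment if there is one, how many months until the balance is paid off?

Monthly rate r = 23.9%/12 = 1.99167% = 0.0199167.
Recurrence: B ← B·(1+r) − €160.00.
Month 1: interest €52.18; balance after payment €2,512.18.
Month 2: interest €50.03; balance after payment €2,402.22.
Closed form: n = −ln(1 − rB₀/P)/ln(1+r) = −ln(0.67386)/ln(1.01992) ≈ 20.016, so the balance reaches zero during payment 21.

21 months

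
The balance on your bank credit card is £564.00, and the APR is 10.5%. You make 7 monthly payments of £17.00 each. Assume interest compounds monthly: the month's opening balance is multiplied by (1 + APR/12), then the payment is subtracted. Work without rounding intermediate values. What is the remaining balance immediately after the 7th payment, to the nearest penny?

£477.30

Monthly rate r = 10.5%/12 = 0.875% = 0.00875.
Each month: B ← B·(1+r) − £17.00.
Month 1: interest £4.94; balance after payment £551.93.
Month 2: interest £4.83; balance after payment £539.76.
Month 3: interest £4.72; balance after payment £527.49.
Month 4: interest £4.62; balance after payment £515.10.
Month 5: interest £4.51; balance after payment £502.61.
Month 6: interest £4.40; balance after payment £490.01.
Month 7: interest £4.29; balance after payment £477.30.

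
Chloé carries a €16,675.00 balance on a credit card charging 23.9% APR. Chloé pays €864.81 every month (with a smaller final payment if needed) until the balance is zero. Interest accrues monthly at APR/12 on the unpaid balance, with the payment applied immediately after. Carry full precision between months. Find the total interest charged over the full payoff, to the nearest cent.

Monthly rate r = 23.9%/12 = 1.99167% = 0.0199167.
Payoff takes n = ⌈−ln(1 − rB₀/P)/ln(1+r)⌉ = ⌈24.570⌉ = 25 payments; the last is €495.43.
Total paid = 24·€864.81 + €495.43 = €21,250.87.
Total interest = total paid − principal = €21,250.87 − €16,675.00 = €4,575.87.

€4,575.87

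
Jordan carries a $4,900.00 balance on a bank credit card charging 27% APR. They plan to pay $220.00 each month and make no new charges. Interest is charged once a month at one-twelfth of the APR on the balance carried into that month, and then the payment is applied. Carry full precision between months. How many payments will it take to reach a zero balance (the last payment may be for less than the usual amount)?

Monthly rate r = 27%/12 = 2.25% = 0.0225.
Recurrence: B ← B·(1+r) − $220.00.
Month 1: interest $110.25; balance after payment $4,790.25.
Month 2: interest $107.78; balance after payment $4,678.03.
Closed form: n = −ln(1 − rB₀/P)/ln(1+r) = −ln(0.49886)/ln(1.0225) ≈ 31.254, so the balance reaches zero during payment 32.

32 months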